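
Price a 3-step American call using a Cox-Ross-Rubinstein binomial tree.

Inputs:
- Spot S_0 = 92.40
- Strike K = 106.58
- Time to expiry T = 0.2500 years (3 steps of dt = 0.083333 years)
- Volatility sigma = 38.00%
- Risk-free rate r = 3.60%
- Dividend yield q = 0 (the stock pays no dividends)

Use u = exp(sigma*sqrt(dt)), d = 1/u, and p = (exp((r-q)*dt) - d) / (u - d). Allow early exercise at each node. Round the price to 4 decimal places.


Answer: Price = V(0,0) = 2.4874

Derivation:
dt = T/N = 0.083333
u = exp(sigma*sqrt(dt)) = 1.115939; d = 1/u = 0.896106
p = (exp((r-q)*dt) - d) / (u - d) = 0.486271
Discount per step: exp(-r*dt) = 0.997004
Stock lattice S(k, i) with i counting down-moves:
  k=0: S(0,0) = 92.4000
  k=1: S(1,0) = 103.1128; S(1,1) = 82.8002
  k=2: S(2,0) = 115.0676; S(2,1) = 92.4000; S(2,2) = 74.1978
  k=3: S(3,0) = 128.4085; S(3,1) = 103.1128; S(3,2) = 82.8002; S(3,3) = 66.4891
Terminal payoffs V(N, i) = max(S_T - K, 0):
  V(3,0) = 21.828506; V(3,1) = 0.000000; V(3,2) = 0.000000; V(3,3) = 0.000000
Backward induction: V(k, i) = exp(-r*dt) * [p * V(k+1, i) + (1-p) * V(k+1, i+1)]; then take max(V_cont, immediate exercise) for American.
  V(2,0) = exp(-r*dt) * [p*21.828506 + (1-p)*0.000000] = 10.582763; exercise = 8.487634; V(2,0) = max -> 10.582763
  V(2,1) = exp(-r*dt) * [p*0.000000 + (1-p)*0.000000] = 0.000000; exercise = 0.000000; V(2,1) = max -> 0.000000
  V(2,2) = exp(-r*dt) * [p*0.000000 + (1-p)*0.000000] = 0.000000; exercise = 0.000000; V(2,2) = max -> 0.000000
  V(1,0) = exp(-r*dt) * [p*10.582763 + (1-p)*0.000000] = 5.130670; exercise = 0.000000; V(1,0) = max -> 5.130670
  V(1,1) = exp(-r*dt) * [p*0.000000 + (1-p)*0.000000] = 0.000000; exercise = 0.000000; V(1,1) = max -> 0.000000
  V(0,0) = exp(-r*dt) * [p*5.130670 + (1-p)*0.000000] = 2.487420; exercise = 0.000000; V(0,0) = max -> 2.487420


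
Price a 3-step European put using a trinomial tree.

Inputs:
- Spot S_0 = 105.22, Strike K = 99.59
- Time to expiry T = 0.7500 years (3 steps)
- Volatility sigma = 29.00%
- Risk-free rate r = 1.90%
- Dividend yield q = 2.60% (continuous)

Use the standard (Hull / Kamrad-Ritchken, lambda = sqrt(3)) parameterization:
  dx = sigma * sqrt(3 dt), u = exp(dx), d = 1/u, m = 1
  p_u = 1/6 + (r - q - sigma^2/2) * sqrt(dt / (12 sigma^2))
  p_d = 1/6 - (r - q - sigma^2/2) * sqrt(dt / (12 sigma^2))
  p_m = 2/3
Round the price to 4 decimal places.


dt = T/N = 0.250000; dx = sigma*sqrt(3*dt) = 0.251147
u = exp(dx) = 1.285500; d = 1/u = 0.777908
p_u = 0.142254, p_m = 0.666667, p_d = 0.191080
Discount per step: exp(-r*dt) = 0.995261
Stock lattice S(k, j) with j the centered position index:
  k=0: S(0,+0) = 105.2200
  k=1: S(1,-1) = 81.8515; S(1,+0) = 105.2200; S(1,+1) = 135.2603
  k=2: S(2,-2) = 63.6729; S(2,-1) = 81.8515; S(2,+0) = 105.2200; S(2,+1) = 135.2603; S(2,+2) = 173.8770
  k=3: S(3,-3) = 49.5316; S(3,-2) = 63.6729; S(3,-1) = 81.8515; S(3,+0) = 105.2200; S(3,+1) = 135.2603; S(3,+2) = 173.8770; S(3,+3) = 223.5188
Terminal payoffs V(N, j) = max(K - S_T, 0):
  V(3,-3) = 50.058378; V(3,-2) = 35.917124; V(3,-1) = 17.738549; V(3,+0) = 0.000000; V(3,+1) = 0.000000; V(3,+2) = 0.000000; V(3,+3) = 0.000000
Backward induction: V(k, j) = exp(-r*dt) * [p_u * V(k+1, j+1) + p_m * V(k+1, j) + p_d * V(k+1, j-1)]
  V(2,-2) = exp(-r*dt) * [p_u*17.738549 + p_m*35.917124 + p_d*50.058378] = 35.862508
  V(2,-1) = exp(-r*dt) * [p_u*0.000000 + p_m*17.738549 + p_d*35.917124] = 18.600169
  V(2,+0) = exp(-r*dt) * [p_u*0.000000 + p_m*0.000000 + p_d*17.738549] = 3.373413
  V(2,+1) = exp(-r*dt) * [p_u*0.000000 + p_m*0.000000 + p_d*0.000000] = 0.000000
  V(2,+2) = exp(-r*dt) * [p_u*0.000000 + p_m*0.000000 + p_d*0.000000] = 0.000000
  V(1,-1) = exp(-r*dt) * [p_u*3.373413 + p_m*18.600169 + p_d*35.862508] = 19.639080
  V(1,+0) = exp(-r*dt) * [p_u*0.000000 + p_m*3.373413 + p_d*18.600169] = 5.775556
  V(1,+1) = exp(-r*dt) * [p_u*0.000000 + p_m*0.000000 + p_d*3.373413] = 0.641536
  V(0,+0) = exp(-r*dt) * [p_u*0.641536 + p_m*5.775556 + p_d*19.639080] = 7.657799

Answer: Price = V(0,0) = 7.6578


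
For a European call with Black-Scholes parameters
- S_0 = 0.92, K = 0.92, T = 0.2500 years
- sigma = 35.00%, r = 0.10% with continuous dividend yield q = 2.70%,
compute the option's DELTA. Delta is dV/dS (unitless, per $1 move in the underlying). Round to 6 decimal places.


d1 = 0.0503571429; d2 = -0.1246428571
phi(d1) = 0.3984367737; exp(-qT) = 0.9932727301; exp(-rT) = 0.9997500312
N(d1) = 0.5200811060
Delta = exp(-qT) * N(d1) = 0.9932727301 * 0.5200811060 = 0.516582

Answer: Delta = 0.516582


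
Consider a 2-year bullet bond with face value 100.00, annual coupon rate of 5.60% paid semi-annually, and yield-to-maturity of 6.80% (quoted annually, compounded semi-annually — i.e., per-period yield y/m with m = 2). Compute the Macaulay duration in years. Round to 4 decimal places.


Answer: Macaulay duration = 1.9187 years

Derivation:
Coupon per period c = face * coupon_rate / m = 2.800000
Periods per year m = 2; per-period yield y/m = 0.034000
Number of cashflows N = 4
Cashflows (t years, CF_t, discount factor 1/(1+y/m)^(m*t), PV):
  t = 0.5000: CF_t = 2.800000, DF = 0.967118, PV = 2.707930
  t = 1.0000: CF_t = 2.800000, DF = 0.935317, PV = 2.618888
  t = 1.5000: CF_t = 2.800000, DF = 0.904562, PV = 2.532774
  t = 2.0000: CF_t = 102.800000, DF = 0.874818, PV = 89.931318
Price P = sum_t PV_t = 97.790911
Macaulay numerator sum_t t * PV_t:
  t * PV_t at t = 0.5000: 1.353965
  t * PV_t at t = 1.0000: 2.618888
  t * PV_t at t = 1.5000: 3.799161
  t * PV_t at t = 2.0000: 179.862637
Macaulay duration D = (sum_t t * PV_t) / P = 187.634651 / 97.790911 = 1.918733


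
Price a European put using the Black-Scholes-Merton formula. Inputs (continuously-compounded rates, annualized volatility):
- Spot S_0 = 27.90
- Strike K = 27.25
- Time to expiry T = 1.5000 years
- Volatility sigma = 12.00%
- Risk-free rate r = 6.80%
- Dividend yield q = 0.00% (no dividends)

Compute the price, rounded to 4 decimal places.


Answer: Price = 0.4195

Derivation:
d1 = (ln(S/K) + (r - q + 0.5*sigma^2) * T) / (sigma * sqrt(T)) = 0.92790188
d2 = d1 - sigma * sqrt(T) = 0.78093249
exp(-rT) = 0.90302955; exp(-qT) = 1.00000000
P = K * exp(-rT) * N(-d2) - S_0 * exp(-qT) * N(-d1)
N(-d1) = 0.17672924; N(-d2) = 0.21742110
P = 27.2500 * 0.90302955 * 0.21742110 - 27.9000 * 1.00000000 * 0.17672924 = 0.4195


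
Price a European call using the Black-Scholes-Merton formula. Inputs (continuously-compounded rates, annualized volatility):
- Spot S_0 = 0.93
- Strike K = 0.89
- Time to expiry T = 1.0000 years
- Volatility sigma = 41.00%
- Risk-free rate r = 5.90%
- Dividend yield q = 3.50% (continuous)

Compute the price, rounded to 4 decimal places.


d1 = (ln(S/K) + (r - q + 0.5*sigma^2) * T) / (sigma * sqrt(T)) = 0.37076372
d2 = d1 - sigma * sqrt(T) = -0.03923628
exp(-rT) = 0.94270677; exp(-qT) = 0.96560542
C = S_0 * exp(-qT) * N(d1) - K * exp(-rT) * N(d2)
N(d1) = 0.64459324; N(d2) = 0.48435100
C = 0.9300 * 0.96560542 * 0.64459324 - 0.8900 * 0.94270677 * 0.48435100 = 0.1725

Answer: Price = 0.1725


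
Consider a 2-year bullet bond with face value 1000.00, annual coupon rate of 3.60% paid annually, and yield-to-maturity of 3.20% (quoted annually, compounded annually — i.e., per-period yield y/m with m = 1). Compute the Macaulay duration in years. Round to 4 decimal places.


Coupon per period c = face * coupon_rate / m = 36.000000
Periods per year m = 1; per-period yield y/m = 0.032000
Number of cashflows N = 2
Cashflows (t years, CF_t, discount factor 1/(1+y/m)^(m*t), PV):
  t = 1.0000: CF_t = 36.000000, DF = 0.968992, PV = 34.883721
  t = 2.0000: CF_t = 1036.000000, DF = 0.938946, PV = 972.748032
Price P = sum_t PV_t = 1007.631753
Macaulay numerator sum_t t * PV_t:
  t * PV_t at t = 1.0000: 34.883721
  t * PV_t at t = 2.0000: 1945.496064
Macaulay duration D = (sum_t t * PV_t) / P = 1980.379785 / 1007.631753 = 1.965380

Answer: Macaulay duration = 1.9654 years


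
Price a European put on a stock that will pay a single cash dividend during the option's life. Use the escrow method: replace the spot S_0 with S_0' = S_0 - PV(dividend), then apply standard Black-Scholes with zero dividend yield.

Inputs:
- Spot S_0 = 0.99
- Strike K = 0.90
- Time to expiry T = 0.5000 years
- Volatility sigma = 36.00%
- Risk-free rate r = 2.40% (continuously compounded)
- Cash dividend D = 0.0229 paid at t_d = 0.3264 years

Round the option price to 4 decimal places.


Answer: Price = 0.0601

Derivation:
PV(D) = D * exp(-r * t_d) = 0.0229 * 0.99219700 = 0.02272131
S_0' = S_0 - PV(D) = 0.9900 - 0.02272131 = 0.96727869
d1 = (ln(S_0'/K) + (r + sigma^2/2)*T) / (sigma*sqrt(T)) = 0.45762336
d2 = d1 - sigma*sqrt(T) = 0.20306492
exp(-rT) = 0.98807171
N(-d1) = 0.32361153; N(-d2) = 0.41954214
P = K * exp(-rT) * N(-d2) - S_0' * N(-d1) = 0.9000 * 0.98807171 * 0.41954214 - 0.96727869 * 0.32361153 = 0.0601


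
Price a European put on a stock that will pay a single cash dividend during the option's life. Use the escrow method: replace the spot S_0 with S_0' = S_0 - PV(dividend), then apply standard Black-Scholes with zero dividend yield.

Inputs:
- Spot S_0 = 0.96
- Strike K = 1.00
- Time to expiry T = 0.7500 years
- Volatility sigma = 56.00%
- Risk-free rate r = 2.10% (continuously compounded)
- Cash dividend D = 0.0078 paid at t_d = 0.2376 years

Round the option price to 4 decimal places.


PV(D) = D * exp(-r * t_d) = 0.0078 * 0.99502283 = 0.00776118
S_0' = S_0 - PV(D) = 0.9600 - 0.00776118 = 0.95223882
d1 = (ln(S_0'/K) + (r + sigma^2/2)*T) / (sigma*sqrt(T)) = 0.17405170
d2 = d1 - sigma*sqrt(T) = -0.31092253
exp(-rT) = 0.98437338
N(-d1) = 0.43091242; N(-d2) = 0.62207024
P = K * exp(-rT) * N(-d2) - S_0' * N(-d1) = 1.0000 * 0.98437338 * 0.62207024 - 0.95223882 * 0.43091242 = 0.2020

Answer: Price = 0.2020


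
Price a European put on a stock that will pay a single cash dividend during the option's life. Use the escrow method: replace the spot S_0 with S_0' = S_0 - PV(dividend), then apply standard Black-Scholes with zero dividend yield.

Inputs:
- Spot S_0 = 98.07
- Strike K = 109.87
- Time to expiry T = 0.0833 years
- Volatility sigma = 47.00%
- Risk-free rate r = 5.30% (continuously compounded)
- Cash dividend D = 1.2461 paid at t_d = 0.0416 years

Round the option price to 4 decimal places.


Answer: Price = 13.9618

Derivation:
PV(D) = D * exp(-r * t_d) = 1.2461 * 0.99779763 = 1.24335563
S_0' = S_0 - PV(D) = 98.0700 - 1.24335563 = 96.82664437
d1 = (ln(S_0'/K) + (r + sigma^2/2)*T) / (sigma*sqrt(T)) = -0.83125772
d2 = d1 - sigma*sqrt(T) = -0.96690790
exp(-rT) = 0.99559483
N(-d1) = 0.79708597; N(-d2) = 0.83320496
P = K * exp(-rT) * N(-d2) - S_0' * N(-d1) = 109.8700 * 0.99559483 * 0.83320496 - 96.82664437 * 0.79708597 = 13.9618


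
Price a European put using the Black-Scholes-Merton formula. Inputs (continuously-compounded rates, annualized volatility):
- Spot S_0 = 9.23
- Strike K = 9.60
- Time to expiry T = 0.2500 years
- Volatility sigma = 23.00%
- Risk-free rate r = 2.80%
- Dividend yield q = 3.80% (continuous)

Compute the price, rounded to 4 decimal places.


d1 = (ln(S/K) + (r - q + 0.5*sigma^2) * T) / (sigma * sqrt(T)) = -0.30601348
d2 = d1 - sigma * sqrt(T) = -0.42101348
exp(-rT) = 0.99302444; exp(-qT) = 0.99054498
P = K * exp(-rT) * N(-d2) - S_0 * exp(-qT) * N(-d1)
N(-d1) = 0.62020281; N(-d2) = 0.66312738
P = 9.6000 * 0.99302444 * 0.66312738 - 9.2300 * 0.99054498 * 0.62020281 = 0.6513

Answer: Price = 0.6513


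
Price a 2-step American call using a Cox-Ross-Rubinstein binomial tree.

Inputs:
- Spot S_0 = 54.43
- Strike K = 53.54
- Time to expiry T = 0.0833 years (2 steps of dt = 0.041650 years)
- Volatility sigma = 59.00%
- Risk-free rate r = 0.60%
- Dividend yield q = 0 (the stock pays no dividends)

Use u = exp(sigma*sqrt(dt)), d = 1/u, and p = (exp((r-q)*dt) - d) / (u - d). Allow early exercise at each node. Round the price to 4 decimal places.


dt = T/N = 0.041650
u = exp(sigma*sqrt(dt)) = 1.127958; d = 1/u = 0.886558
p = (exp((r-q)*dt) - d) / (u - d) = 0.470969
Discount per step: exp(-r*dt) = 0.999750
Stock lattice S(k, i) with i counting down-moves:
  k=0: S(0,0) = 54.4300
  k=1: S(1,0) = 61.3948; S(1,1) = 48.2553
  k=2: S(2,0) = 69.2507; S(2,1) = 54.4300; S(2,2) = 42.7811
Terminal payoffs V(N, i) = max(S_T - K, 0):
  V(2,0) = 15.710737; V(2,1) = 0.890000; V(2,2) = 0.000000
Backward induction: V(k, i) = exp(-r*dt) * [p * V(k+1, i) + (1-p) * V(k+1, i+1)]; then take max(V_cont, immediate exercise) for American.
  V(1,0) = exp(-r*dt) * [p*15.710737 + (1-p)*0.890000] = 7.868147; exercise = 7.854769; V(1,0) = max -> 7.868147
  V(1,1) = exp(-r*dt) * [p*0.890000 + (1-p)*0.000000] = 0.419058; exercise = 0.000000; V(1,1) = max -> 0.419058
  V(0,0) = exp(-r*dt) * [p*7.868147 + (1-p)*0.419058] = 3.926369; exercise = 0.890000; V(0,0) = max -> 3.926369

Answer: Price = V(0,0) = 3.9264


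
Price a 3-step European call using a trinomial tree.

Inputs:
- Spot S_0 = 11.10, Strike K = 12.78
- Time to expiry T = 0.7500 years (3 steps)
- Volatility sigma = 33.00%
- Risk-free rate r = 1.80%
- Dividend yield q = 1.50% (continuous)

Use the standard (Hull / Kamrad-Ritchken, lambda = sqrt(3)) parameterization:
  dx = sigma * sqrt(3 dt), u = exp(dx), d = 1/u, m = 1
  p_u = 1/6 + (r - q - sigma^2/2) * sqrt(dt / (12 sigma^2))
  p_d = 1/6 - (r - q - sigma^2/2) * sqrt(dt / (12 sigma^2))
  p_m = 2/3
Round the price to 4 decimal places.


Answer: Price = V(0,0) = 0.7226

Derivation:
dt = T/N = 0.250000; dx = sigma*sqrt(3*dt) = 0.285788
u = exp(dx) = 1.330811; d = 1/u = 0.751422
p_u = 0.144163, p_m = 0.666667, p_d = 0.189170
Discount per step: exp(-r*dt) = 0.995510
Stock lattice S(k, j) with j the centered position index:
  k=0: S(0,+0) = 11.1000
  k=1: S(1,-1) = 8.3408; S(1,+0) = 11.1000; S(1,+1) = 14.7720
  k=2: S(2,-2) = 6.2674; S(2,-1) = 8.3408; S(2,+0) = 11.1000; S(2,+1) = 14.7720; S(2,+2) = 19.6587
  k=3: S(3,-3) = 4.7095; S(3,-2) = 6.2674; S(3,-1) = 8.3408; S(3,+0) = 11.1000; S(3,+1) = 14.7720; S(3,+2) = 19.6587; S(3,+3) = 26.1621
Terminal payoffs V(N, j) = max(S_T - K, 0):
  V(3,-3) = 0.000000; V(3,-2) = 0.000000; V(3,-1) = 0.000000; V(3,+0) = 0.000000; V(3,+1) = 1.992000; V(3,+2) = 6.878737; V(3,+3) = 13.382060
Backward induction: V(k, j) = exp(-r*dt) * [p_u * V(k+1, j+1) + p_m * V(k+1, j) + p_d * V(k+1, j-1)]
  V(2,-2) = exp(-r*dt) * [p_u*0.000000 + p_m*0.000000 + p_d*0.000000] = 0.000000
  V(2,-1) = exp(-r*dt) * [p_u*0.000000 + p_m*0.000000 + p_d*0.000000] = 0.000000
  V(2,+0) = exp(-r*dt) * [p_u*1.992000 + p_m*0.000000 + p_d*0.000000] = 0.285884
  V(2,+1) = exp(-r*dt) * [p_u*6.878737 + p_m*1.992000 + p_d*0.000000] = 2.309245
  V(2,+2) = exp(-r*dt) * [p_u*13.382060 + p_m*6.878737 + p_d*1.992000] = 6.860908
  V(1,-1) = exp(-r*dt) * [p_u*0.285884 + p_m*0.000000 + p_d*0.000000] = 0.041029
  V(1,+0) = exp(-r*dt) * [p_u*2.309245 + p_m*0.285884 + p_d*0.000000] = 0.521147
  V(1,+1) = exp(-r*dt) * [p_u*6.860908 + p_m*2.309245 + p_d*0.285884] = 2.571071
  V(0,+0) = exp(-r*dt) * [p_u*2.571071 + p_m*0.521147 + p_d*0.041029] = 0.722587


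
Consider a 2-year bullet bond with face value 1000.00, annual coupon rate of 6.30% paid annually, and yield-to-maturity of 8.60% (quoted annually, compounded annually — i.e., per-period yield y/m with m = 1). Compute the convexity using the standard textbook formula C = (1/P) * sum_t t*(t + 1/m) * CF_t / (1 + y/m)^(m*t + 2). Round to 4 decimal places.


Coupon per period c = face * coupon_rate / m = 63.000000
Periods per year m = 1; per-period yield y/m = 0.086000
Number of cashflows N = 2
Cashflows (t years, CF_t, discount factor 1/(1+y/m)^(m*t), PV):
  t = 1.0000: CF_t = 63.000000, DF = 0.920810, PV = 58.011050
  t = 2.0000: CF_t = 1063.000000, DF = 0.847892, PV = 901.308806
Price P = sum_t PV_t = 959.319855
Convexity numerator sum_t t*(t + 1/m) * CF_t / (1+y/m)^(m*t + 2):
  t = 1.0000: term = 98.374167
  t = 2.0000: term = 4585.273168
Convexity = (1/P) * sum = 4683.647335 / 959.319855 = 4.882258

Answer: Convexity = 4.8823


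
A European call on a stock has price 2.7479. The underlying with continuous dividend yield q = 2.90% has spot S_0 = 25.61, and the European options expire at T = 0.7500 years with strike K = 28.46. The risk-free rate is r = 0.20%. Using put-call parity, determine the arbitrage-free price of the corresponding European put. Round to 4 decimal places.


Answer: Put price = 6.1062

Derivation:
Put-call parity: C - P = S_0 * exp(-qT) - K * exp(-rT).
S_0 * exp(-qT) = 25.6100 * 0.97848483 = 25.05899639
K * exp(-rT) = 28.4600 * 0.99850112 = 28.41734200
P = C - S*exp(-qT) + K*exp(-rT)
P = 2.7479 - 25.05899639 + 28.41734200 = 6.1062


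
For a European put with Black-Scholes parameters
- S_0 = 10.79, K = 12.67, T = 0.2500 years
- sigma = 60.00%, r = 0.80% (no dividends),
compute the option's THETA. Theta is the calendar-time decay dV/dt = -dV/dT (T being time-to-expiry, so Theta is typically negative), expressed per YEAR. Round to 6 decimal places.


Answer: Theta = -2.328010

Derivation:
d1 = -0.3787240502; d2 = -0.6787240502
phi(d1) = 0.3713335787; exp(-qT) = 1.0000000000; exp(-rT) = 0.9980019987
Theta = -S*exp(-qT)*phi(d1)*sigma/(2*sqrt(T)) + r*K*exp(-rT)*N(-d2) - q*S*exp(-qT)*N(-d1)
N(-d1) = 0.6475536040; N(-d2) = 0.7513436377; sqrt(T) = 0.5000000000
Term 1 = -10.7900 * 1.0000000000 * 0.3713335787 * 0.6000 / (2 * 0.5000000000) = -2.4040135885
Term 2 = 0.0080 * 12.6700 * 0.9980019987 * 0.7513436377 = 0.0760040309
Term 3 = 0 (no dividend yield, q = 0)
Theta = -2.4040135885 + (0.0760040309) + (0.0000000000) = -2.328010


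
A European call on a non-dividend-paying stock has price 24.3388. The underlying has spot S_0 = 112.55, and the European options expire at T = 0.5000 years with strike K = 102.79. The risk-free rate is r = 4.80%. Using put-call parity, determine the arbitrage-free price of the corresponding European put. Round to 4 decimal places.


Put-call parity: C - P = S_0 * exp(-qT) - K * exp(-rT).
S_0 * exp(-qT) = 112.5500 * 1.00000000 = 112.55000000
K * exp(-rT) = 102.7900 * 0.97628571 = 100.35240811
P = C - S*exp(-qT) + K*exp(-rT)
P = 24.3388 - 112.55000000 + 100.35240811 = 12.1412

Answer: Put price = 12.1412


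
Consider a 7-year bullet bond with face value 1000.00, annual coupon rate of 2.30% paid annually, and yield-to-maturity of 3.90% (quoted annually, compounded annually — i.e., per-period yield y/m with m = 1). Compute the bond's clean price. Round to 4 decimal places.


Answer: Price = 903.6112

Derivation:
Coupon per period c = face * coupon_rate / m = 23.000000
Periods per year m = 1; per-period yield y/m = 0.039000
Number of cashflows N = 7
Cashflows (t years, CF_t, discount factor 1/(1+y/m)^(m*t), PV):
  t = 1.0000: CF_t = 23.000000, DF = 0.962464, PV = 22.136670
  t = 2.0000: CF_t = 23.000000, DF = 0.926337, PV = 21.305746
  t = 3.0000: CF_t = 23.000000, DF = 0.891566, PV = 20.506011
  t = 4.0000: CF_t = 23.000000, DF = 0.858100, PV = 19.736296
  t = 5.0000: CF_t = 23.000000, DF = 0.825890, PV = 18.995472
  t = 6.0000: CF_t = 23.000000, DF = 0.794889, PV = 18.282457
  t = 7.0000: CF_t = 1023.000000, DF = 0.765052, PV = 782.648579
Price P = sum_t PV_t = 903.611230


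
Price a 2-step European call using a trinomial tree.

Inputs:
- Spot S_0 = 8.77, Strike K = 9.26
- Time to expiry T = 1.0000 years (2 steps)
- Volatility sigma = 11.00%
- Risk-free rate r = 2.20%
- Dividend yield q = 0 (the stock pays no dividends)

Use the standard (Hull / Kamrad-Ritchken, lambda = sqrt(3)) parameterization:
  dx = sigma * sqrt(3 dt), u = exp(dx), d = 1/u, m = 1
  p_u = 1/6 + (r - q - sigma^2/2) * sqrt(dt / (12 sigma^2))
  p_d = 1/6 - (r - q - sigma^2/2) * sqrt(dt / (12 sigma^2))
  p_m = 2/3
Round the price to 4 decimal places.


dt = T/N = 0.500000; dx = sigma*sqrt(3*dt) = 0.134722
u = exp(dx) = 1.144219; d = 1/u = 0.873959
p_u = 0.196265, p_m = 0.666667, p_d = 0.137069
Discount per step: exp(-r*dt) = 0.989060
Stock lattice S(k, j) with j the centered position index:
  k=0: S(0,+0) = 8.7700
  k=1: S(1,-1) = 7.6646; S(1,+0) = 8.7700; S(1,+1) = 10.0348
  k=2: S(2,-2) = 6.6986; S(2,-1) = 7.6646; S(2,+0) = 8.7700; S(2,+1) = 10.0348; S(2,+2) = 11.4820
Terminal payoffs V(N, j) = max(S_T - K, 0):
  V(2,-2) = 0.000000; V(2,-1) = 0.000000; V(2,+0) = 0.000000; V(2,+1) = 0.774797; V(2,+2) = 2.222001
Backward induction: V(k, j) = exp(-r*dt) * [p_u * V(k+1, j+1) + p_m * V(k+1, j) + p_d * V(k+1, j-1)]
  V(1,-1) = exp(-r*dt) * [p_u*0.000000 + p_m*0.000000 + p_d*0.000000] = 0.000000
  V(1,+0) = exp(-r*dt) * [p_u*0.774797 + p_m*0.000000 + p_d*0.000000] = 0.150402
  V(1,+1) = exp(-r*dt) * [p_u*2.222001 + p_m*0.774797 + p_d*0.000000] = 0.942210
  V(0,+0) = exp(-r*dt) * [p_u*0.942210 + p_m*0.150402 + p_d*0.000000] = 0.282070

Answer: Price = V(0,0) = 0.2821


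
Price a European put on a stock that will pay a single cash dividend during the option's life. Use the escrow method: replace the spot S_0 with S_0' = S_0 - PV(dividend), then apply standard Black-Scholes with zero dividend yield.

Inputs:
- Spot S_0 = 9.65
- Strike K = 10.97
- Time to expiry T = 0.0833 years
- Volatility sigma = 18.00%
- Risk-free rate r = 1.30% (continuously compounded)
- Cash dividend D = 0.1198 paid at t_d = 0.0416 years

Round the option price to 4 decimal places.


Answer: Price = 1.4284

Derivation:
PV(D) = D * exp(-r * t_d) = 0.1198 * 0.99945935 = 0.11973523
S_0' = S_0 - PV(D) = 9.6500 - 0.11973523 = 9.53026477
d1 = (ln(S_0'/K) + (r + sigma^2/2)*T) / (sigma*sqrt(T)) = -2.66133599
d2 = d1 - sigma*sqrt(T) = -2.71328712
exp(-rT) = 0.99891769
N(-d1) = 0.99610844; N(-d2) = 0.99666903
P = K * exp(-rT) * N(-d2) - S_0' * N(-d1) = 10.9700 * 0.99891769 * 0.99666903 - 9.53026477 * 0.99610844 = 1.4284


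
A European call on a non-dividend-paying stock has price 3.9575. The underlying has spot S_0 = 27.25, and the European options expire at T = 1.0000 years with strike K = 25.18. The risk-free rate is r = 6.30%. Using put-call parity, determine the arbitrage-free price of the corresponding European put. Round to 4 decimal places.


Put-call parity: C - P = S_0 * exp(-qT) - K * exp(-rT).
S_0 * exp(-qT) = 27.2500 * 1.00000000 = 27.25000000
K * exp(-rT) = 25.1800 * 0.93894347 = 23.64259667
P = C - S*exp(-qT) + K*exp(-rT)
P = 3.9575 - 27.25000000 + 23.64259667 = 0.3501

Answer: Put price = 0.3501


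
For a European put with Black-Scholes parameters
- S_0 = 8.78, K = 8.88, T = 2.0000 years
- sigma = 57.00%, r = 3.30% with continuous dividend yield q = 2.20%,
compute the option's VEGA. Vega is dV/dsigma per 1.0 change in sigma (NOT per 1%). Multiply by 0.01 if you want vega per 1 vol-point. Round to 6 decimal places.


d1 = 0.4162934254; d2 = -0.3898083051
phi(d1) = 0.3658292292; exp(-qT) = 0.9569539575; exp(-rT) = 0.9361308643
Vega = S * exp(-qT) * phi(d1) * sqrt(T) = 8.7800 * 0.9569539575 * 0.3658292292 * 1.4142135624 = 4.346893

Answer: Vega = 4.346893


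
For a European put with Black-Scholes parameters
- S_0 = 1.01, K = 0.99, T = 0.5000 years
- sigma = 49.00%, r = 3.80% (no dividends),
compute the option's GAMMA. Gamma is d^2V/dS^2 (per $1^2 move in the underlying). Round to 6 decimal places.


Answer: Gamma = 1.094385

Derivation:
d1 = 0.2858029406; d2 = -0.0606793822
phi(d1) = 0.3829770575; exp(-qT) = 1.0000000000; exp(-rT) = 0.9811793622
Gamma = exp(-qT) * phi(d1) / (S * sigma * sqrt(T)) = 1.0000000000 * 0.3829770575 / (1.0100 * 0.4900 * 0.7071067812) = 1.094385


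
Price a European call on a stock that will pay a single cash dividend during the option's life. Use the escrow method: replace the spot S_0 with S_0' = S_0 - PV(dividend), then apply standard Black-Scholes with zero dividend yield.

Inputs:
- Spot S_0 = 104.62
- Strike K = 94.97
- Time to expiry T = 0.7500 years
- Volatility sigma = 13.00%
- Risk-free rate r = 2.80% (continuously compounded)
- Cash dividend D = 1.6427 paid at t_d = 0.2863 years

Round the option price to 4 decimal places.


PV(D) = D * exp(-r * t_d) = 1.6427 * 0.99201565 = 1.62958410
S_0' = S_0 - PV(D) = 104.6200 - 1.62958410 = 102.99041590
d1 = (ln(S_0'/K) + (r + sigma^2/2)*T) / (sigma*sqrt(T)) = 0.96295258
d2 = d1 - sigma*sqrt(T) = 0.85036928
exp(-rT) = 0.97921896
N(d1) = 0.83221434; N(d2) = 0.80244010
C = S_0' * N(d1) - K * exp(-rT) * N(d2) = 102.99041590 * 0.83221434 - 94.9700 * 0.97921896 * 0.80244010 = 11.0860

Answer: Price = 11.0860


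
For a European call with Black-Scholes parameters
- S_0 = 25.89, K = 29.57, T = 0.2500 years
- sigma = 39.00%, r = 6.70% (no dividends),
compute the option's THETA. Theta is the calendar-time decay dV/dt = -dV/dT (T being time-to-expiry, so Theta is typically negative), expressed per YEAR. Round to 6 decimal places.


d1 = -0.4981591800; d2 = -0.6931591800
phi(d1) = 0.3523889233; exp(-qT) = 1.0000000000; exp(-rT) = 0.9833895013
Theta = -S*exp(-qT)*phi(d1)*sigma/(2*sqrt(T)) - r*K*exp(-rT)*N(d2) + q*S*exp(-qT)*N(d1)
N(d1) = 0.3091859256; N(d2) = 0.2441048310; sqrt(T) = 0.5000000000
Term 1 = -25.8900 * 1.0000000000 * 0.3523889233 * 0.3900 / (2 * 0.5000000000) = -3.5581061975
Term 2 = -0.0670 * 29.5700 * 0.9833895013 * 0.2441048310 = -0.4755849131
Term 3 = 0 (no dividend yield, q = 0)
Theta = -3.5581061975 + (-0.4755849131) + (0.0000000000) = -4.033691

Answer: Theta = -4.033691


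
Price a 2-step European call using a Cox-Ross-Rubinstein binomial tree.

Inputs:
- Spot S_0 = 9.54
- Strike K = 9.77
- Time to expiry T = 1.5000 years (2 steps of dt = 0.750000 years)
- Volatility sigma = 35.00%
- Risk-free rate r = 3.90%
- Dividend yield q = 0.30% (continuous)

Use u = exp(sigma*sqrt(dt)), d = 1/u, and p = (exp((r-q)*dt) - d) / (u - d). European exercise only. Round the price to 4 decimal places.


Answer: Price = V(0,0) = 1.6037

Derivation:
dt = T/N = 0.750000
u = exp(sigma*sqrt(dt)) = 1.354062; d = 1/u = 0.738519
p = (exp((r-q)*dt) - d) / (u - d) = 0.469259
Discount per step: exp(-r*dt) = 0.971174
Stock lattice S(k, i) with i counting down-moves:
  k=0: S(0,0) = 9.5400
  k=1: S(1,0) = 12.9178; S(1,1) = 7.0455
  k=2: S(2,0) = 17.4914; S(2,1) = 9.5400; S(2,2) = 5.2032
Terminal payoffs V(N, i) = max(S_T - K, 0):
  V(2,0) = 7.721434; V(2,1) = 0.000000; V(2,2) = 0.000000
Backward induction: V(k, i) = exp(-r*dt) * [p * V(k+1, i) + (1-p) * V(k+1, i+1)].
  V(1,0) = exp(-r*dt) * [p*7.721434 + (1-p)*0.000000] = 3.518903
  V(1,1) = exp(-r*dt) * [p*0.000000 + (1-p)*0.000000] = 0.000000
  V(0,0) = exp(-r*dt) * [p*3.518903 + (1-p)*0.000000] = 1.603676


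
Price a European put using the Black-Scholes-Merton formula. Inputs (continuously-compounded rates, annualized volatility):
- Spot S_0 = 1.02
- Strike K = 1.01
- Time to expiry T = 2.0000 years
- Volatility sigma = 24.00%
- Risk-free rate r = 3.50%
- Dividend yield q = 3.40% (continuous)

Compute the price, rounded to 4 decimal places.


d1 = (ln(S/K) + (r - q + 0.5*sigma^2) * T) / (sigma * sqrt(T)) = 0.20462579
d2 = d1 - sigma * sqrt(T) = -0.13478546
exp(-rT) = 0.93239382; exp(-qT) = 0.93426047
P = K * exp(-rT) * N(-d2) - S_0 * exp(-qT) * N(-d1)
N(-d1) = 0.41893225; N(-d2) = 0.55360925
P = 1.0100 * 0.93239382 * 0.55360925 - 1.0200 * 0.93426047 * 0.41893225 = 0.1221

Answer: Price = 0.1221


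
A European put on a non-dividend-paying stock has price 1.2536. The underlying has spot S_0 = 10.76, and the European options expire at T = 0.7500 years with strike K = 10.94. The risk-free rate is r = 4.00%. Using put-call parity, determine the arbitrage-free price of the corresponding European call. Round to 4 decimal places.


Answer: Call price = 1.3969

Derivation:
Put-call parity: C - P = S_0 * exp(-qT) - K * exp(-rT).
S_0 * exp(-qT) = 10.7600 * 1.00000000 = 10.76000000
K * exp(-rT) = 10.9400 * 0.97044553 = 10.61667414
C = P + S*exp(-qT) - K*exp(-rT)
C = 1.2536 + 10.76000000 - 10.61667414 = 1.3969


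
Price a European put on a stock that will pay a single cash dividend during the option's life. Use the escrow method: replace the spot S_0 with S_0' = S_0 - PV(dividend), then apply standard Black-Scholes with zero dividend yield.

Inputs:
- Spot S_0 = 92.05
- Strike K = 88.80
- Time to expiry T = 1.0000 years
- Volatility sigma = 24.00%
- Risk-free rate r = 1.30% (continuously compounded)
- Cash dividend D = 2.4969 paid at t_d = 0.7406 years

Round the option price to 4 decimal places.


PV(D) = D * exp(-r * t_d) = 2.4969 * 0.99041840 = 2.47297570
S_0' = S_0 - PV(D) = 92.0500 - 2.47297570 = 89.57702430
d1 = (ln(S_0'/K) + (r + sigma^2/2)*T) / (sigma*sqrt(T)) = 0.21046755
d2 = d1 - sigma*sqrt(T) = -0.02953245
exp(-rT) = 0.98708414
N(-d1) = 0.41665139; N(-d2) = 0.51178003
P = K * exp(-rT) * N(-d2) - S_0' * N(-d1) = 88.8000 * 0.98708414 * 0.51178003 - 89.57702430 * 0.41665139 = 7.5367

Answer: Price = 7.5367


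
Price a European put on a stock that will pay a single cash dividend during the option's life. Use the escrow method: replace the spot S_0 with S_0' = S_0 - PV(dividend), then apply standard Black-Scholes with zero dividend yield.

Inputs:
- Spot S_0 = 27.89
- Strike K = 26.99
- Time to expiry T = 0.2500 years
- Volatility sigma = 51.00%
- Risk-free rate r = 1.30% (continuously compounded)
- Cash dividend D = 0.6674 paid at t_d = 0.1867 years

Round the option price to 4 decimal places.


PV(D) = D * exp(-r * t_d) = 0.6674 * 0.99757584 = 0.66578212
S_0' = S_0 - PV(D) = 27.8900 - 0.66578212 = 27.22421788
d1 = (ln(S_0'/K) + (r + sigma^2/2)*T) / (sigma*sqrt(T)) = 0.17412946
d2 = d1 - sigma*sqrt(T) = -0.08087054
exp(-rT) = 0.99675528
N(-d1) = 0.43088186; N(-d2) = 0.53222754
P = K * exp(-rT) * N(-d2) - S_0' * N(-d1) = 26.9900 * 0.99675528 * 0.53222754 - 27.22421788 * 0.43088186 = 2.5878

Answer: Price = 2.5878


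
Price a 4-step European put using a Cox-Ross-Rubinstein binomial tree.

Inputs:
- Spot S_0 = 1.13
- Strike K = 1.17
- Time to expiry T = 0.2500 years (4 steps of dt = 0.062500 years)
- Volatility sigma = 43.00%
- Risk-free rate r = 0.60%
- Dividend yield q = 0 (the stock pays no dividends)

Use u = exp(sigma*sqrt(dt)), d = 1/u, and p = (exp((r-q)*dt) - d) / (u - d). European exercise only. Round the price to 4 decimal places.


Answer: Price = V(0,0) = 0.1189

Derivation:
dt = T/N = 0.062500
u = exp(sigma*sqrt(dt)) = 1.113491; d = 1/u = 0.898077
p = (exp((r-q)*dt) - d) / (u - d) = 0.474892
Discount per step: exp(-r*dt) = 0.999625
Stock lattice S(k, i) with i counting down-moves:
  k=0: S(0,0) = 1.1300
  k=1: S(1,0) = 1.2582; S(1,1) = 1.0148
  k=2: S(2,0) = 1.4010; S(2,1) = 1.1300; S(2,2) = 0.9114
  k=3: S(3,0) = 1.5600; S(3,1) = 1.2582; S(3,2) = 1.0148; S(3,3) = 0.8185
  k=4: S(4,0) = 1.7371; S(4,1) = 1.4010; S(4,2) = 1.1300; S(4,3) = 0.9114; S(4,4) = 0.7351
Terminal payoffs V(N, i) = max(K - S_T, 0):
  V(4,0) = 0.000000; V(4,1) = 0.000000; V(4,2) = 0.040000; V(4,3) = 0.258608; V(4,4) = 0.434925
Backward induction: V(k, i) = exp(-r*dt) * [p * V(k+1, i) + (1-p) * V(k+1, i+1)].
  V(3,0) = exp(-r*dt) * [p*0.000000 + (1-p)*0.000000] = 0.000000
  V(3,1) = exp(-r*dt) * [p*0.000000 + (1-p)*0.040000] = 0.020996
  V(3,2) = exp(-r*dt) * [p*0.040000 + (1-p)*0.258608] = 0.154735
  V(3,3) = exp(-r*dt) * [p*0.258608 + (1-p)*0.434925] = 0.351062
  V(2,0) = exp(-r*dt) * [p*0.000000 + (1-p)*0.020996] = 0.011021
  V(2,1) = exp(-r*dt) * [p*0.020996 + (1-p)*0.154735] = 0.091189
  V(2,2) = exp(-r*dt) * [p*0.154735 + (1-p)*0.351062] = 0.257731
  V(1,0) = exp(-r*dt) * [p*0.011021 + (1-p)*0.091189] = 0.053098
  V(1,1) = exp(-r*dt) * [p*0.091189 + (1-p)*0.257731] = 0.178575
  V(0,0) = exp(-r*dt) * [p*0.053098 + (1-p)*0.178575] = 0.118942


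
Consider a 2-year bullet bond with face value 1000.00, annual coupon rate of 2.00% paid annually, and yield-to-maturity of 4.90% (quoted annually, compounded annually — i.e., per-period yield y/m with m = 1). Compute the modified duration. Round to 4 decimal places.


Answer: Modified duration = 1.8874

Derivation:
Coupon per period c = face * coupon_rate / m = 20.000000
Periods per year m = 1; per-period yield y/m = 0.049000
Number of cashflows N = 2
Cashflows (t years, CF_t, discount factor 1/(1+y/m)^(m*t), PV):
  t = 1.0000: CF_t = 20.000000, DF = 0.953289, PV = 19.065777
  t = 2.0000: CF_t = 1020.000000, DF = 0.908760, PV = 926.934817
Price P = sum_t PV_t = 946.000594
First compute Macaulay numerator sum_t t * PV_t:
  t * PV_t at t = 1.0000: 19.065777
  t * PV_t at t = 2.0000: 1853.869635
Macaulay duration D = 1872.935412 / 946.000594 = 1.979846
Modified duration = D / (1 + y/m) = 1.979846 / (1 + 0.049000) = 1.887365


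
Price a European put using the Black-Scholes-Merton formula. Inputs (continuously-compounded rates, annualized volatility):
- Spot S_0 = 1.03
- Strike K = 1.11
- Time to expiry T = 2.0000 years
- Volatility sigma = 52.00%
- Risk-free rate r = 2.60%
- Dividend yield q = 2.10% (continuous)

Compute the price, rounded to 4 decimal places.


d1 = (ln(S/K) + (r - q + 0.5*sigma^2) * T) / (sigma * sqrt(T)) = 0.27957749
d2 = d1 - sigma * sqrt(T) = -0.45581356
exp(-rT) = 0.94932887; exp(-qT) = 0.95886978
P = K * exp(-rT) * N(-d2) - S_0 * exp(-qT) * N(-d1)
N(-d1) = 0.38990084; N(-d2) = 0.67573797
P = 1.1100 * 0.94932887 * 0.67573797 - 1.0300 * 0.95886978 * 0.38990084 = 0.3270

Answer: Price = 0.3270


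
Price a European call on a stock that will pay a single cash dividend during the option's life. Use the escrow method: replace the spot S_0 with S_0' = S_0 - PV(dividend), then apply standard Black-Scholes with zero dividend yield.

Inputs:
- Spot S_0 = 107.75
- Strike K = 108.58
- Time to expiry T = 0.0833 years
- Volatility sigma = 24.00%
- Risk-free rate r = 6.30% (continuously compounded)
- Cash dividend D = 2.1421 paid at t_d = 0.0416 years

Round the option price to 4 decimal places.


PV(D) = D * exp(-r * t_d) = 2.1421 * 0.99738263 = 2.13649333
S_0' = S_0 - PV(D) = 107.7500 - 2.13649333 = 105.61350667
d1 = (ln(S_0'/K) + (r + sigma^2/2)*T) / (sigma*sqrt(T)) = -0.28951277
d2 = d1 - sigma*sqrt(T) = -0.35878095
exp(-rT) = 0.99476585
N(d1) = 0.38609450; N(d2) = 0.35987948
C = S_0' * N(d1) - K * exp(-rT) * N(d2) = 105.61350667 * 0.38609450 - 108.5800 * 0.99476585 * 0.35987948 = 1.9056

Answer: Price = 1.9056


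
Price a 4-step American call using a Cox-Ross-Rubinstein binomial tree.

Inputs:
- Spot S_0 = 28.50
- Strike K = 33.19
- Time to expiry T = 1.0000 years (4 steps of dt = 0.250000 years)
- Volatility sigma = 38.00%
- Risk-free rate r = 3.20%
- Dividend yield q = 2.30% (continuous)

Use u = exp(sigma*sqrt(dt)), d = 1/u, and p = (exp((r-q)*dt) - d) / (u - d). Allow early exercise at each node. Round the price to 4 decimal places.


Answer: Price = V(0,0) = 2.9064

Derivation:
dt = T/N = 0.250000
u = exp(sigma*sqrt(dt)) = 1.209250; d = 1/u = 0.826959
p = (exp((r-q)*dt) - d) / (u - d) = 0.458535
Discount per step: exp(-r*dt) = 0.992032
Stock lattice S(k, i) with i counting down-moves:
  k=0: S(0,0) = 28.5000
  k=1: S(1,0) = 34.4636; S(1,1) = 23.5683
  k=2: S(2,0) = 41.6751; S(2,1) = 28.5000; S(2,2) = 19.4901
  k=3: S(3,0) = 50.3956; S(3,1) = 34.4636; S(3,2) = 23.5683; S(3,3) = 16.1175
  k=4: S(4,0) = 60.9409; S(4,1) = 41.6751; S(4,2) = 28.5000; S(4,3) = 19.4901; S(4,4) = 13.3285
Terminal payoffs V(N, i) = max(S_T - K, 0):
  V(4,0) = 27.750872; V(4,1) = 8.485111; V(4,2) = 0.000000; V(4,3) = 0.000000; V(4,4) = 0.000000
Backward induction: V(k, i) = exp(-r*dt) * [p * V(k+1, i) + (1-p) * V(k+1, i+1)]; then take max(V_cont, immediate exercise) for American.
  V(3,0) = exp(-r*dt) * [p*27.750872 + (1-p)*8.485111] = 17.181128; exercise = 17.205611; V(3,0) = max -> 17.205611
  V(3,1) = exp(-r*dt) * [p*8.485111 + (1-p)*0.000000] = 3.859715; exercise = 1.273614; V(3,1) = max -> 3.859715
  V(3,2) = exp(-r*dt) * [p*0.000000 + (1-p)*0.000000] = 0.000000; exercise = 0.000000; V(3,2) = max -> 0.000000
  V(3,3) = exp(-r*dt) * [p*0.000000 + (1-p)*0.000000] = 0.000000; exercise = 0.000000; V(3,3) = max -> 0.000000
  V(2,0) = exp(-r*dt) * [p*17.205611 + (1-p)*3.859715] = 9.899754; exercise = 8.485111; V(2,0) = max -> 9.899754
  V(2,1) = exp(-r*dt) * [p*3.859715 + (1-p)*0.000000] = 1.755711; exercise = 0.000000; V(2,1) = max -> 1.755711
  V(2,2) = exp(-r*dt) * [p*0.000000 + (1-p)*0.000000] = 0.000000; exercise = 0.000000; V(2,2) = max -> 0.000000
  V(1,0) = exp(-r*dt) * [p*9.899754 + (1-p)*1.755711] = 5.446291; exercise = 1.273614; V(1,0) = max -> 5.446291
  V(1,1) = exp(-r*dt) * [p*1.755711 + (1-p)*0.000000] = 0.798639; exercise = 0.000000; V(1,1) = max -> 0.798639
  V(0,0) = exp(-r*dt) * [p*5.446291 + (1-p)*0.798639] = 2.906404; exercise = 0.000000; V(0,0) = max -> 2.906404


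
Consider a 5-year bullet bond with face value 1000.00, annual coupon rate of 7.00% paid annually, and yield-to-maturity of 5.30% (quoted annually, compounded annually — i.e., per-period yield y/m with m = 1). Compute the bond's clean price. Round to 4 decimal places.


Coupon per period c = face * coupon_rate / m = 70.000000
Periods per year m = 1; per-period yield y/m = 0.053000
Number of cashflows N = 5
Cashflows (t years, CF_t, discount factor 1/(1+y/m)^(m*t), PV):
  t = 1.0000: CF_t = 70.000000, DF = 0.949668, PV = 66.476733
  t = 2.0000: CF_t = 70.000000, DF = 0.901869, PV = 63.130801
  t = 3.0000: CF_t = 70.000000, DF = 0.856475, PV = 59.953277
  t = 4.0000: CF_t = 70.000000, DF = 0.813367, PV = 56.935686
  t = 5.0000: CF_t = 1070.000000, DF = 0.772428, PV = 826.498218
Price P = sum_t PV_t = 1072.994715

Answer: Price = 1072.9947


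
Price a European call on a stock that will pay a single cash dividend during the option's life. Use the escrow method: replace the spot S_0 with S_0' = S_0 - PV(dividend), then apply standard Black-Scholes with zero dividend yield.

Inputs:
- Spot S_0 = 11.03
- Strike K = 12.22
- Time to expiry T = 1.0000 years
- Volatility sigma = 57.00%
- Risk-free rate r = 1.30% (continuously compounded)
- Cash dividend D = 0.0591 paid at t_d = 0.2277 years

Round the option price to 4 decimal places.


PV(D) = D * exp(-r * t_d) = 0.0591 * 0.99704428 = 0.05892532
S_0' = S_0 - PV(D) = 11.0300 - 0.05892532 = 10.97107468
d1 = (ln(S_0'/K) + (r + sigma^2/2)*T) / (sigma*sqrt(T)) = 0.11866365
d2 = d1 - sigma*sqrt(T) = -0.45133635
exp(-rT) = 0.98708414
N(d1) = 0.54722908; N(d2) = 0.32587358
C = S_0' * N(d1) - K * exp(-rT) * N(d2) = 10.97107468 * 0.54722908 - 12.2200 * 0.98708414 * 0.32587358 = 2.0729

Answer: Price = 2.0729


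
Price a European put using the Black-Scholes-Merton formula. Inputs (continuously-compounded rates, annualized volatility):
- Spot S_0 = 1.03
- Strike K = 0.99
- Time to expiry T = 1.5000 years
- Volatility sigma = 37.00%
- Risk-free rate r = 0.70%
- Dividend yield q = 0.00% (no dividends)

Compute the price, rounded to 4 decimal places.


d1 = (ln(S/K) + (r - q + 0.5*sigma^2) * T) / (sigma * sqrt(T)) = 0.33715602
d2 = d1 - sigma * sqrt(T) = -0.11599959
exp(-rT) = 0.98955493; exp(-qT) = 1.00000000
P = K * exp(-rT) * N(-d2) - S_0 * exp(-qT) * N(-d1)
N(-d1) = 0.36799965; N(-d2) = 0.54617356
P = 0.9900 * 0.98955493 * 0.54617356 - 1.0300 * 1.00000000 * 0.36799965 = 0.1560

Answer: Price = 0.1560


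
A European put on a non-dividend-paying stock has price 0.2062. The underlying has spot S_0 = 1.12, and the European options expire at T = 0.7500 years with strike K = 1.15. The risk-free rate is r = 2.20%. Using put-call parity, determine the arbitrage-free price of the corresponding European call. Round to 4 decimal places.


Put-call parity: C - P = S_0 * exp(-qT) - K * exp(-rT).
S_0 * exp(-qT) = 1.1200 * 1.00000000 = 1.12000000
K * exp(-rT) = 1.1500 * 0.98363538 = 1.13118069
C = P + S*exp(-qT) - K*exp(-rT)
C = 0.2062 + 1.12000000 - 1.13118069 = 0.1950

Answer: Call price = 0.1950


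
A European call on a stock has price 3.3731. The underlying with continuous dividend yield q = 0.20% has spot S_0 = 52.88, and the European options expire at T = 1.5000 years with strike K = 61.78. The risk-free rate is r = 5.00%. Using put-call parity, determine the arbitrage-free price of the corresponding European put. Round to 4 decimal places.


Put-call parity: C - P = S_0 * exp(-qT) - K * exp(-rT).
S_0 * exp(-qT) = 52.8800 * 0.99700450 = 52.72159772
K * exp(-rT) = 61.7800 * 0.92774349 = 57.31599259
P = C - S*exp(-qT) + K*exp(-rT)
P = 3.3731 - 52.72159772 + 57.31599259 = 7.9675

Answer: Put price = 7.9675


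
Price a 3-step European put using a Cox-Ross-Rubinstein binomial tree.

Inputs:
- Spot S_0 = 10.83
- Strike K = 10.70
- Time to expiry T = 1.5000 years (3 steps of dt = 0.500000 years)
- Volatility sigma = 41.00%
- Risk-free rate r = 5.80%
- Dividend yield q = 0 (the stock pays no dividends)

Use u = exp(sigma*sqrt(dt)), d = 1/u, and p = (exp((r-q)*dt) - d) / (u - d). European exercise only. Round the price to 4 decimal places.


dt = T/N = 0.500000
u = exp(sigma*sqrt(dt)) = 1.336312; d = 1/u = 0.748328
p = (exp((r-q)*dt) - d) / (u - d) = 0.478068
Discount per step: exp(-r*dt) = 0.971416
Stock lattice S(k, i) with i counting down-moves:
  k=0: S(0,0) = 10.8300
  k=1: S(1,0) = 14.4723; S(1,1) = 8.1044
  k=2: S(2,0) = 19.3395; S(2,1) = 10.8300; S(2,2) = 6.0647
  k=3: S(3,0) = 25.8436; S(3,1) = 14.4723; S(3,2) = 8.1044; S(3,3) = 4.5384
Terminal payoffs V(N, i) = max(K - S_T, 0):
  V(3,0) = 0.000000; V(3,1) = 0.000000; V(3,2) = 2.595607; V(3,3) = 6.161581
Backward induction: V(k, i) = exp(-r*dt) * [p * V(k+1, i) + (1-p) * V(k+1, i+1)].
  V(2,0) = exp(-r*dt) * [p*0.000000 + (1-p)*0.000000] = 0.000000
  V(2,1) = exp(-r*dt) * [p*0.000000 + (1-p)*2.595607] = 1.316007
  V(2,2) = exp(-r*dt) * [p*2.595607 + (1-p)*6.161581] = 4.329411
  V(1,0) = exp(-r*dt) * [p*0.000000 + (1-p)*1.316007] = 0.667233
  V(1,1) = exp(-r*dt) * [p*1.316007 + (1-p)*4.329411] = 2.806226
  V(0,0) = exp(-r*dt) * [p*0.667233 + (1-p)*2.806226] = 1.732659

Answer: Price = V(0,0) = 1.7327
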